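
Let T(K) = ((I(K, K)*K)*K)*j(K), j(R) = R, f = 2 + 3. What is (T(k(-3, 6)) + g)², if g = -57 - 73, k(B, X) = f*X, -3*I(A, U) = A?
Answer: 72970216900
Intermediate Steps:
I(A, U) = -A/3
f = 5
k(B, X) = 5*X
g = -130
T(K) = -K⁴/3 (T(K) = (((-K/3)*K)*K)*K = ((-K²/3)*K)*K = (-K³/3)*K = -K⁴/3)
(T(k(-3, 6)) + g)² = (-(5*6)⁴/3 - 130)² = (-⅓*30⁴ - 130)² = (-⅓*810000 - 130)² = (-270000 - 130)² = (-270130)² = 72970216900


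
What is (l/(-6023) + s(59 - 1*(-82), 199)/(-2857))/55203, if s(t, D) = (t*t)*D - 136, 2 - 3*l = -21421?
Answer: -23848492046/949917270333 ≈ -0.025106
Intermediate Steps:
l = 7141 (l = ⅔ - ⅓*(-21421) = ⅔ + 21421/3 = 7141)
s(t, D) = -136 + D*t² (s(t, D) = t²*D - 136 = D*t² - 136 = -136 + D*t²)
(l/(-6023) + s(59 - 1*(-82), 199)/(-2857))/55203 = (7141/(-6023) + (-136 + 199*(59 - 1*(-82))²)/(-2857))/55203 = (7141*(-1/6023) + (-136 + 199*(59 + 82)²)*(-1/2857))*(1/55203) = (-7141/6023 + (-136 + 199*141²)*(-1/2857))*(1/55203) = (-7141/6023 + (-136 + 199*19881)*(-1/2857))*(1/55203) = (-7141/6023 + (-136 + 3956319)*(-1/2857))*(1/55203) = (-7141/6023 + 3956183*(-1/2857))*(1/55203) = (-7141/6023 - 3956183/2857)*(1/55203) = -23848492046/17207711*1/55203 = -23848492046/949917270333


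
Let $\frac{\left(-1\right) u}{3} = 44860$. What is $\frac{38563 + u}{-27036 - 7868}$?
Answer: $\frac{96017}{34904} \approx 2.7509$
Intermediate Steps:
$u = -134580$ ($u = \left(-3\right) 44860 = -134580$)
$\frac{38563 + u}{-27036 - 7868} = \frac{38563 - 134580}{-27036 - 7868} = - \frac{96017}{-34904} = \left(-96017\right) \left(- \frac{1}{34904}\right) = \frac{96017}{34904}$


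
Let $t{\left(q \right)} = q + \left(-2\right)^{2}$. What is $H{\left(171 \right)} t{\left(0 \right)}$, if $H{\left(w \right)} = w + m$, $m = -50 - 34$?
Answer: $348$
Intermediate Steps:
$m = -84$ ($m = -50 - 34 = -84$)
$H{\left(w \right)} = -84 + w$ ($H{\left(w \right)} = w - 84 = -84 + w$)
$t{\left(q \right)} = 4 + q$ ($t{\left(q \right)} = q + 4 = 4 + q$)
$H{\left(171 \right)} t{\left(0 \right)} = \left(-84 + 171\right) \left(4 + 0\right) = 87 \cdot 4 = 348$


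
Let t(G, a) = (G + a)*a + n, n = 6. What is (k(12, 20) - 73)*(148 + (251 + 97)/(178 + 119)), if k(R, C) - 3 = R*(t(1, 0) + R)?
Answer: 2156128/99 ≈ 21779.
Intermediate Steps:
t(G, a) = 6 + a*(G + a) (t(G, a) = (G + a)*a + 6 = a*(G + a) + 6 = 6 + a*(G + a))
k(R, C) = 3 + R*(6 + R) (k(R, C) = 3 + R*((6 + 0² + 1*0) + R) = 3 + R*((6 + 0 + 0) + R) = 3 + R*(6 + R))
(k(12, 20) - 73)*(148 + (251 + 97)/(178 + 119)) = ((3 + 12² + 6*12) - 73)*(148 + (251 + 97)/(178 + 119)) = ((3 + 144 + 72) - 73)*(148 + 348/297) = (219 - 73)*(148 + 348*(1/297)) = 146*(148 + 116/99) = 146*(14768/99) = 2156128/99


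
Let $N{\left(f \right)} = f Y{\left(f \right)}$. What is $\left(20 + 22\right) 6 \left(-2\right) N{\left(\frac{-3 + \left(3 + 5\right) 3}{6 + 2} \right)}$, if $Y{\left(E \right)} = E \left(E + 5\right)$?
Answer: $- \frac{1694763}{64} \approx -26481.0$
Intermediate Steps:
$Y{\left(E \right)} = E \left(5 + E\right)$
$N{\left(f \right)} = f^{2} \left(5 + f\right)$ ($N{\left(f \right)} = f f \left(5 + f\right) = f^{2} \left(5 + f\right)$)
$\left(20 + 22\right) 6 \left(-2\right) N{\left(\frac{-3 + \left(3 + 5\right) 3}{6 + 2} \right)} = \left(20 + 22\right) 6 \left(-2\right) \left(\frac{-3 + \left(3 + 5\right) 3}{6 + 2}\right)^{2} \left(5 + \frac{-3 + \left(3 + 5\right) 3}{6 + 2}\right) = 42 \left(- 12 \left(\frac{-3 + 8 \cdot 3}{8}\right)^{2} \left(5 + \frac{-3 + 8 \cdot 3}{8}\right)\right) = 42 \left(- 12 \left(\left(-3 + 24\right) \frac{1}{8}\right)^{2} \left(5 + \left(-3 + 24\right) \frac{1}{8}\right)\right) = 42 \left(- 12 \left(21 \cdot \frac{1}{8}\right)^{2} \left(5 + 21 \cdot \frac{1}{8}\right)\right) = 42 \left(- 12 \left(\frac{21}{8}\right)^{2} \left(5 + \frac{21}{8}\right)\right) = 42 \left(- 12 \cdot \frac{441}{64} \cdot \frac{61}{8}\right) = 42 \left(\left(-12\right) \frac{26901}{512}\right) = 42 \left(- \frac{80703}{128}\right) = - \frac{1694763}{64}$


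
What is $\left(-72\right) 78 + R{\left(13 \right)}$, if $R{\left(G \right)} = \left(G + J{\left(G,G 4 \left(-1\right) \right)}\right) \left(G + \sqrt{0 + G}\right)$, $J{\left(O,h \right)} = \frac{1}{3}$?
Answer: $- \frac{16328}{3} + \frac{40 \sqrt{13}}{3} \approx -5394.6$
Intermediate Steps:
$J{\left(O,h \right)} = \frac{1}{3}$
$R{\left(G \right)} = \left(\frac{1}{3} + G\right) \left(G + \sqrt{G}\right)$ ($R{\left(G \right)} = \left(G + \frac{1}{3}\right) \left(G + \sqrt{0 + G}\right) = \left(\frac{1}{3} + G\right) \left(G + \sqrt{G}\right)$)
$\left(-72\right) 78 + R{\left(13 \right)} = \left(-72\right) 78 + \left(13^{2} + 13^{\frac{3}{2}} + \frac{1}{3} \cdot 13 + \frac{\sqrt{13}}{3}\right) = -5616 + \left(169 + 13 \sqrt{13} + \frac{13}{3} + \frac{\sqrt{13}}{3}\right) = -5616 + \left(\frac{520}{3} + \frac{40 \sqrt{13}}{3}\right) = - \frac{16328}{3} + \frac{40 \sqrt{13}}{3}$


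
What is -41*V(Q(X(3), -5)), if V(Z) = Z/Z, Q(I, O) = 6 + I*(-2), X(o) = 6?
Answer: -41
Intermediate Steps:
Q(I, O) = 6 - 2*I
V(Z) = 1
-41*V(Q(X(3), -5)) = -41*1 = -41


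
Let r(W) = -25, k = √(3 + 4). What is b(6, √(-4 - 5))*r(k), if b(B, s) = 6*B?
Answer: -900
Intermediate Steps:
k = √7 ≈ 2.6458
b(6, √(-4 - 5))*r(k) = (6*6)*(-25) = 36*(-25) = -900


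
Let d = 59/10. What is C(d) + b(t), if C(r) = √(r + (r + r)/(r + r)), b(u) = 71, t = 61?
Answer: 71 + √690/10 ≈ 73.627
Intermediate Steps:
d = 59/10 (d = 59*(⅒) = 59/10 ≈ 5.9000)
C(r) = √(1 + r) (C(r) = √(r + (2*r)/((2*r))) = √(r + (2*r)*(1/(2*r))) = √(r + 1) = √(1 + r))
C(d) + b(t) = √(1 + 59/10) + 71 = √(69/10) + 71 = √690/10 + 71 = 71 + √690/10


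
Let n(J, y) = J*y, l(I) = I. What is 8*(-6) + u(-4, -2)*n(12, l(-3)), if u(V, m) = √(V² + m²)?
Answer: -48 - 72*√5 ≈ -209.00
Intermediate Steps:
8*(-6) + u(-4, -2)*n(12, l(-3)) = 8*(-6) + √((-4)² + (-2)²)*(12*(-3)) = -48 + √(16 + 4)*(-36) = -48 + √20*(-36) = -48 + (2*√5)*(-36) = -48 - 72*√5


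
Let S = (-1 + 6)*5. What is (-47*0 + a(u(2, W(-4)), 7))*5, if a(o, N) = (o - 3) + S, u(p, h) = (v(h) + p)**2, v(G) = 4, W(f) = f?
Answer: 290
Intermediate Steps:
S = 25 (S = 5*5 = 25)
u(p, h) = (4 + p)**2
a(o, N) = 22 + o (a(o, N) = (o - 3) + 25 = (-3 + o) + 25 = 22 + o)
(-47*0 + a(u(2, W(-4)), 7))*5 = (-47*0 + (22 + (4 + 2)**2))*5 = (0 + (22 + 6**2))*5 = (0 + (22 + 36))*5 = (0 + 58)*5 = 58*5 = 290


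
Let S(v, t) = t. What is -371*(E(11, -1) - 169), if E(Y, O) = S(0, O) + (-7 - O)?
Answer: 65296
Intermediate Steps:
E(Y, O) = -7 (E(Y, O) = O + (-7 - O) = -7)
-371*(E(11, -1) - 169) = -371*(-7 - 169) = -371*(-176) = 65296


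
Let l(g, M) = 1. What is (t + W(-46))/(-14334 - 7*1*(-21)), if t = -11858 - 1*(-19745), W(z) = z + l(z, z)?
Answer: -2614/4729 ≈ -0.55276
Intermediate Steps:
W(z) = 1 + z (W(z) = z + 1 = 1 + z)
t = 7887 (t = -11858 + 19745 = 7887)
(t + W(-46))/(-14334 - 7*1*(-21)) = (7887 + (1 - 46))/(-14334 - 7*1*(-21)) = (7887 - 45)/(-14334 - 7*(-21)) = 7842/(-14334 + 147) = 7842/(-14187) = 7842*(-1/14187) = -2614/4729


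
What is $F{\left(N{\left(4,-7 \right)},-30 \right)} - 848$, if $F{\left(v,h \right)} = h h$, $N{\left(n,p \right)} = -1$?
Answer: $52$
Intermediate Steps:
$F{\left(v,h \right)} = h^{2}$
$F{\left(N{\left(4,-7 \right)},-30 \right)} - 848 = \left(-30\right)^{2} - 848 = 900 - 848 = 52$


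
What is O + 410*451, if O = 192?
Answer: 185102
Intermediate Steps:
O + 410*451 = 192 + 410*451 = 192 + 184910 = 185102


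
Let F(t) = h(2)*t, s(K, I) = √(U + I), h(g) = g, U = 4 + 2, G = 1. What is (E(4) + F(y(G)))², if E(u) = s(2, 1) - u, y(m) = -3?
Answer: (10 - √7)² ≈ 54.085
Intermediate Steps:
U = 6
s(K, I) = √(6 + I)
E(u) = √7 - u (E(u) = √(6 + 1) - u = √7 - u)
F(t) = 2*t
(E(4) + F(y(G)))² = ((√7 - 1*4) + 2*(-3))² = ((√7 - 4) - 6)² = ((-4 + √7) - 6)² = (-10 + √7)²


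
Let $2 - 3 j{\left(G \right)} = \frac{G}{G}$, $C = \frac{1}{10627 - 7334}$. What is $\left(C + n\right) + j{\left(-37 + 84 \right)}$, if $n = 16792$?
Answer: $\frac{165891464}{9879} \approx 16792.0$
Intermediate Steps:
$C = \frac{1}{3293} \approx 0.00030367$
$j{\left(G \right)} = \frac{1}{3}$ ($j{\left(G \right)} = \frac{2}{3} - \frac{G \frac{1}{G}}{3} = \frac{2}{3} - \frac{1}{3} = \frac{1}{3}$)
$\left(C + n\right) + j{\left(-37 + 84 \right)} = \left(\frac{1}{3293} + 16792\right) + \frac{1}{3} = \frac{55296057}{3293} + \frac{1}{3} = \frac{165891464}{9879}$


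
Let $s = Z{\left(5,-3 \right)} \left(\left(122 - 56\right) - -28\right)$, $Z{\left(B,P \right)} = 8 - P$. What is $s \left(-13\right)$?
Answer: $-13442$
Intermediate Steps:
$s = 1034$ ($s = \left(8 - -3\right) \left(\left(122 - 56\right) - -28\right) = \left(8 + 3\right) \left(\left(122 - 56\right) + \left(-2 + 30\right)\right) = 11 \left(66 + 28\right) = 11 \cdot 94 = 1034$)
$s \left(-13\right) = 1034 \left(-13\right) = -13442$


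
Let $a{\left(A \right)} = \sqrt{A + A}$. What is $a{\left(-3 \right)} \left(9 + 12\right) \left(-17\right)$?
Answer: $- 357 i \sqrt{6} \approx - 874.47 i$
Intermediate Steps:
$a{\left(A \right)} = \sqrt{2} \sqrt{A}$ ($a{\left(A \right)} = \sqrt{2 A} = \sqrt{2} \sqrt{A}$)
$a{\left(-3 \right)} \left(9 + 12\right) \left(-17\right) = \sqrt{2} \sqrt{-3} \left(9 + 12\right) \left(-17\right) = \sqrt{2} i \sqrt{3} \cdot 21 \left(-17\right) = i \sqrt{6} \left(-357\right) = - 357 i \sqrt{6}$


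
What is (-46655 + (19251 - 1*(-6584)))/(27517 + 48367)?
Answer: -5205/18971 ≈ -0.27437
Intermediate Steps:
(-46655 + (19251 - 1*(-6584)))/(27517 + 48367) = (-46655 + (19251 + 6584))/75884 = (-46655 + 25835)*(1/75884) = -20820*1/75884 = -5205/18971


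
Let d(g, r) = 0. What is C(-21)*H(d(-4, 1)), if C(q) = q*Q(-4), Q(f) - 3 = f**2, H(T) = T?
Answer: 0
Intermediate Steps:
Q(f) = 3 + f**2
C(q) = 19*q (C(q) = q*(3 + (-4)**2) = q*(3 + 16) = q*19 = 19*q)
C(-21)*H(d(-4, 1)) = (19*(-21))*0 = -399*0 = 0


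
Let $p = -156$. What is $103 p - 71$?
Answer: $-16139$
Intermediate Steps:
$103 p - 71 = 103 \left(-156\right) - 71 = -16068 - 71 = -16139$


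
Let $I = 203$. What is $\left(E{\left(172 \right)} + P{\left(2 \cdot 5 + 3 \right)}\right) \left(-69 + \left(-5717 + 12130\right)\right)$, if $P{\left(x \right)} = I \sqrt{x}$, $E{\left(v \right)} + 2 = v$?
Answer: $1078480 + 1287832 \sqrt{13} \approx 5.7218 \cdot 10^{6}$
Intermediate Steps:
$E{\left(v \right)} = -2 + v$
$P{\left(x \right)} = 203 \sqrt{x}$
$\left(E{\left(172 \right)} + P{\left(2 \cdot 5 + 3 \right)}\right) \left(-69 + \left(-5717 + 12130\right)\right) = \left(\left(-2 + 172\right) + 203 \sqrt{2 \cdot 5 + 3}\right) \left(-69 + \left(-5717 + 12130\right)\right) = \left(170 + 203 \sqrt{10 + 3}\right) \left(-69 + 6413\right) = \left(170 + 203 \sqrt{13}\right) 6344 = 1078480 + 1287832 \sqrt{13}$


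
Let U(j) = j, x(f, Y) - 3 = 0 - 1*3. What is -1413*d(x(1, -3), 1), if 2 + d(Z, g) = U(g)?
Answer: 1413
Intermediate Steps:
x(f, Y) = 0 (x(f, Y) = 3 + (0 - 1*3) = 3 + (0 - 3) = 3 - 3 = 0)
d(Z, g) = -2 + g
-1413*d(x(1, -3), 1) = -1413*(-2 + 1) = -1413*(-1) = 1413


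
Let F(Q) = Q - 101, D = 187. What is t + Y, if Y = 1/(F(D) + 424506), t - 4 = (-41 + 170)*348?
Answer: 19062482433/424592 ≈ 44896.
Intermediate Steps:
t = 44896 (t = 4 + (-41 + 170)*348 = 4 + 129*348 = 4 + 44892 = 44896)
F(Q) = -101 + Q
Y = 1/424592 (Y = 1/((-101 + 187) + 424506) = 1/(86 + 424506) = 1/424592 ≈ 2.3552e-6)
t + Y = 44896 + 1/424592 = 19062482433/424592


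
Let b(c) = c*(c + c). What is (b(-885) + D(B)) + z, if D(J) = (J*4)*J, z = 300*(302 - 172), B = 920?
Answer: 4991050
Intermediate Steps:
b(c) = 2*c**2 (b(c) = c*(2*c) = 2*c**2)
z = 39000 (z = 300*130 = 39000)
D(J) = 4*J**2 (D(J) = (4*J)*J = 4*J**2)
(b(-885) + D(B)) + z = (2*(-885)**2 + 4*920**2) + 39000 = (2*783225 + 4*846400) + 39000 = (1566450 + 3385600) + 39000 = 4952050 + 39000 = 4991050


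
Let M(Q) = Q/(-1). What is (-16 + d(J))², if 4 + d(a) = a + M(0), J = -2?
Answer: 484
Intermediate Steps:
M(Q) = -Q (M(Q) = Q*(-1) = -Q)
d(a) = -4 + a (d(a) = -4 + (a - 1*0) = -4 + (a + 0) = -4 + a)
(-16 + d(J))² = (-16 + (-4 - 2))² = (-16 - 6)² = (-22)² = 484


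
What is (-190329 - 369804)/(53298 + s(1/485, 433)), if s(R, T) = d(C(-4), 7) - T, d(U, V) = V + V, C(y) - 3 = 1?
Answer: -560133/52879 ≈ -10.593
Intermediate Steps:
C(y) = 4 (C(y) = 3 + 1 = 4)
d(U, V) = 2*V
s(R, T) = 14 - T (s(R, T) = 2*7 - T = 14 - T)
(-190329 - 369804)/(53298 + s(1/485, 433)) = (-190329 - 369804)/(53298 + (14 - 1*433)) = -560133/(53298 + (14 - 433)) = -560133/(53298 - 419) = -560133/52879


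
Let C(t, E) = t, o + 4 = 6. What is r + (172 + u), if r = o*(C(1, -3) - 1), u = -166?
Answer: 6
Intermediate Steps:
o = 2 (o = -4 + 6 = 2)
r = 0 (r = 2*(1 - 1) = 2*0 = 0)
r + (172 + u) = 0 + (172 - 166) = 0 + 6 = 6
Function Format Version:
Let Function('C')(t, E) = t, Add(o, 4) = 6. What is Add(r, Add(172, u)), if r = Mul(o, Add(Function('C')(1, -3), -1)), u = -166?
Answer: 6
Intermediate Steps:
o = 2 (o = Add(-4, 6) = 2)
r = 0 (r = Mul(2, Add(1, -1)) = Mul(2, 0) = 0)
Add(r, Add(172, u)) = Add(0, Add(172, -166)) = Add(0, 6) = 6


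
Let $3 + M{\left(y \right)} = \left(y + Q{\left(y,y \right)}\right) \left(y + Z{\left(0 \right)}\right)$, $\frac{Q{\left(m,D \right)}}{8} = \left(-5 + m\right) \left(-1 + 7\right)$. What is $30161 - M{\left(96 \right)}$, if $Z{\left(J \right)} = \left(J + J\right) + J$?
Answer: $-398380$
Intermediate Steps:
$Z{\left(J \right)} = 3 J$ ($Z{\left(J \right)} = 2 J + J = 3 J$)
$Q{\left(m,D \right)} = -240 + 48 m$ ($Q{\left(m,D \right)} = 8 \left(-5 + m\right) \left(-1 + 7\right) = 8 \left(-5 + m\right) 6 = 8 \left(-30 + 6 m\right) = -240 + 48 m$)
$M{\left(y \right)} = -3 + y \left(-240 + 49 y\right)$ ($M{\left(y \right)} = -3 + \left(y + \left(-240 + 48 y\right)\right) \left(y + 3 \cdot 0\right) = -3 + \left(-240 + 49 y\right) \left(y + 0\right) = -3 + \left(-240 + 49 y\right) y = -3 + y \left(-240 + 49 y\right)$)
$30161 - M{\left(96 \right)} = 30161 - \left(-3 - 23040 + 49 \cdot 96^{2}\right) = 30161 - \left(-3 - 23040 + 49 \cdot 9216\right) = 30161 - \left(-3 - 23040 + 451584\right) = 30161 - 428541 = -398380$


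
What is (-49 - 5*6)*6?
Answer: -474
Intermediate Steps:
(-49 - 5*6)*6 = (-49 - 30)*6 = -79*6 = -474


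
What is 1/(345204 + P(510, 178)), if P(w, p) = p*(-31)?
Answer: 1/339686 ≈ 2.9439e-6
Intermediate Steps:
P(w, p) = -31*p
1/(345204 + P(510, 178)) = 1/(345204 - 31*178) = 1/(345204 - 5518) = 1/339686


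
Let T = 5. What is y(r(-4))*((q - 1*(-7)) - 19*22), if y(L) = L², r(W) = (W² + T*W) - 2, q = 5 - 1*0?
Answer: -14616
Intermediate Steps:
q = 5 (q = 5 + 0 = 5)
r(W) = -2 + W² + 5*W (r(W) = (W² + 5*W) - 2 = -2 + W² + 5*W)
y(r(-4))*((q - 1*(-7)) - 19*22) = (-2 + (-4)² + 5*(-4))²*((5 - 1*(-7)) - 19*22) = (-2 + 16 - 20)²*((5 + 7) - 418) = (-6)²*(12 - 418) = 36*(-406) = -14616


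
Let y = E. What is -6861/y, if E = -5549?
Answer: 6861/5549 ≈ 1.2364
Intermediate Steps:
y = -5549
-6861/y = -6861/(-5549) = -6861*(-1/5549) = 6861/5549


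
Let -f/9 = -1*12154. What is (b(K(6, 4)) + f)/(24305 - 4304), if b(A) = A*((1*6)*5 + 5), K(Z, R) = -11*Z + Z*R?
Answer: 35972/6667 ≈ 5.3955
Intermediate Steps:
K(Z, R) = -11*Z + R*Z
b(A) = 35*A (b(A) = A*(6*5 + 5) = A*(30 + 5) = A*35 = 35*A)
f = 109386 (f = -(-9)*12154 = -9*(-12154) = 109386)
(b(K(6, 4)) + f)/(24305 - 4304) = (35*(6*(-11 + 4)) + 109386)/(24305 - 4304) = (35*(6*(-7)) + 109386)/20001 = (35*(-42) + 109386)*(1/20001) = (-1470 + 109386)*(1/20001) = 107916*(1/20001) = 35972/6667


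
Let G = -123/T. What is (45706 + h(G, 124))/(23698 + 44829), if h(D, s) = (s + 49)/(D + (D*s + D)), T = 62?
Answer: 354170431/531015723 ≈ 0.66697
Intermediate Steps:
G = -123/62 ≈ -1.9839
h(D, s) = (49 + s)/(2*D + D*s) (h(D, s) = (49 + s)/(D + (D + D*s)) = (49 + s)/(2*D + D*s))
(45706 + h(G, 124))/(23698 + 44829) = (45706 + (49 + 124)/((-123/62)*(2 + 124)))/(23698 + 44829) = (45706 - 62/123*173/126)/68527 = (45706 - 62/123*1/126*173)*(1/68527) = (45706 - 5363/7749)*(1/68527) = (354170431/7749)*(1/68527) = 354170431/531015723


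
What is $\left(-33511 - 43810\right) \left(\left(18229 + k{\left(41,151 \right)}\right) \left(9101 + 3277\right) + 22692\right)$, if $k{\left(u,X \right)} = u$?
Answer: $-17487594073392$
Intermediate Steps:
$\left(-33511 - 43810\right) \left(\left(18229 + k{\left(41,151 \right)}\right) \left(9101 + 3277\right) + 22692\right) = \left(-33511 - 43810\right) \left(\left(18229 + 41\right) \left(9101 + 3277\right) + 22692\right) = - 77321 \left(18270 \cdot 12378 + 22692\right) = - 77321 \left(226146060 + 22692\right) = \left(-77321\right) 226168752 = -17487594073392$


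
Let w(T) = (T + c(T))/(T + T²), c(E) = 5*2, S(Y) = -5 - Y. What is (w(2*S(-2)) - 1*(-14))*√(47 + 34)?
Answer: 636/5 ≈ 127.20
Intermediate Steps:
c(E) = 10
w(T) = (10 + T)/(T + T²) (w(T) = (T + 10)/(T + T²) = (10 + T)/(T + T²))
(w(2*S(-2)) - 1*(-14))*√(47 + 34) = ((10 + 2*(-5 - 1*(-2)))/(((2*(-5 - 1*(-2))))*(1 + 2*(-5 - 1*(-2)))) - 1*(-14))*√(47 + 34) = ((10 + 2*(-5 + 2))/(((2*(-5 + 2)))*(1 + 2*(-5 + 2))) + 14)*√81 = ((10 + 2*(-3))/(((2*(-3)))*(1 + 2*(-3))) + 14)*9 = ((10 - 6)/((-6)*(1 - 6)) + 14)*9 = (-⅙*4/(-5) + 14)*9 = (-⅙*(-⅕)*4 + 14)*9 = (2/15 + 14)*9 = (212/15)*9 = 636/5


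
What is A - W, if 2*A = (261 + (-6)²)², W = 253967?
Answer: -419725/2 ≈ -2.0986e+5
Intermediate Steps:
A = 88209/2 (A = (261 + (-6)²)²/2 = (261 + 36)²/2 = (½)*297² = (½)*88209 = 88209/2 ≈ 44105.)
A - W = 88209/2 - 1*253967 = 88209/2 - 253967 = -419725/2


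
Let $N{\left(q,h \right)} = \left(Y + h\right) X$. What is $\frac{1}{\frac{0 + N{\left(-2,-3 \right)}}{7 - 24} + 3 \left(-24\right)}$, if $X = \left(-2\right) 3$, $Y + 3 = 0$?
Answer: $- \frac{17}{1260} \approx -0.013492$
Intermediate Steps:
$Y = -3$ ($Y = -3 + 0 = -3$)
$X = -6$
$N{\left(q,h \right)} = 18 - 6 h$ ($N{\left(q,h \right)} = \left(-3 + h\right) \left(-6\right) = 18 - 6 h$)
$\frac{1}{\frac{0 + N{\left(-2,-3 \right)}}{7 - 24} + 3 \left(-24\right)} = \frac{1}{\frac{0 + \left(18 - -18\right)}{7 - 24} + 3 \left(-24\right)} = \frac{1}{\frac{0 + \left(18 + 18\right)}{-17} - 72} = \frac{1}{\left(0 + 36\right) \left(- \frac{1}{17}\right) - 72} = \frac{1}{36 \left(- \frac{1}{17}\right) - 72} = \frac{1}{- \frac{36}{17} - 72} = \frac{1}{- \frac{1260}{17}} = - \frac{17}{1260}$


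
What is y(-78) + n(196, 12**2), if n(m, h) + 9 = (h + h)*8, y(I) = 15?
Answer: 2310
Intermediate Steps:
n(m, h) = -9 + 16*h (n(m, h) = -9 + (h + h)*8 = -9 + (2*h)*8 = -9 + 16*h)
y(-78) + n(196, 12**2) = 15 + (-9 + 16*12**2) = 15 + (-9 + 16*144) = 15 + (-9 + 2304) = 15 + 2295 = 2310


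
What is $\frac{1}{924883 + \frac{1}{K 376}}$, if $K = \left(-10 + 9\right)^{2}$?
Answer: $\frac{376}{347756009} \approx 1.0812 \cdot 10^{-6}$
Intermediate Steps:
$K = 1$ ($K = \left(-1\right)^{2} = 1$)
$\frac{1}{924883 + \frac{1}{K 376}} = \frac{1}{924883 + \frac{1}{1 \cdot 376}} = \frac{1}{924883 + \frac{1}{376}} = \frac{1}{\frac{347756009}{376}} = \frac{376}{347756009}$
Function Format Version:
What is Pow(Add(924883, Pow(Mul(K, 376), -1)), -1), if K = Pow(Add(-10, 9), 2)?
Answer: Rational(376, 347756009) ≈ 1.0812e-6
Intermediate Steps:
K = 1 (K = Pow(-1, 2) = 1)
Pow(Add(924883, Pow(Mul(K, 376), -1)), -1) = Pow(Add(924883, Pow(Mul(1, 376), -1)), -1) = Pow(Add(924883, Pow(376, -1)), -1) = Pow(Add(924883, Rational(1, 376)), -1) = Pow(Rational(347756009, 376), -1) = Rational(376, 347756009)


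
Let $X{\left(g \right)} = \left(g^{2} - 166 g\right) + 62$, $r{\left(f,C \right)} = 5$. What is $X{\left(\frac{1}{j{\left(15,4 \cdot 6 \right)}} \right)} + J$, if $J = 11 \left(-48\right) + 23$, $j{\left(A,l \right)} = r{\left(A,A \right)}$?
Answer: $- \frac{11904}{25} \approx -476.16$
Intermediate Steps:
$j{\left(A,l \right)} = 5$
$X{\left(g \right)} = 62 + g^{2} - 166 g$
$J = -505$ ($J = -528 + 23 = -505$)
$X{\left(\frac{1}{j{\left(15,4 \cdot 6 \right)}} \right)} + J = \left(62 + \left(\frac{1}{5}\right)^{2} - \frac{166}{5}\right) - 505 = \left(62 + \frac{1}{25} - \frac{166}{5}\right) - 505 = \frac{721}{25} - 505 = - \frac{11904}{25}$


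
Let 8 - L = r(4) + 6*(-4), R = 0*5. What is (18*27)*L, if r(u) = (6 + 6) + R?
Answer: 9720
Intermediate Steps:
R = 0
r(u) = 12 (r(u) = (6 + 6) + 0 = 12 + 0 = 12)
L = 20 (L = 8 - (12 + 6*(-4)) = 8 - (12 - 24) = 8 - 1*(-12) = 8 + 12 = 20)
(18*27)*L = (18*27)*20 = 486*20 = 9720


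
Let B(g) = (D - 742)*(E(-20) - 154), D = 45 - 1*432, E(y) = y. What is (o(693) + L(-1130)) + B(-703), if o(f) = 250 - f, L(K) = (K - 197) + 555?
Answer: 195231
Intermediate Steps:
L(K) = 358 + K (L(K) = (-197 + K) + 555 = 358 + K)
D = -387 (D = 45 - 432 = -387)
B(g) = 196446 (B(g) = (-387 - 742)*(-20 - 154) = -1129*(-174) = 196446)
(o(693) + L(-1130)) + B(-703) = ((250 - 1*693) + (358 - 1130)) + 196446 = ((250 - 693) - 772) + 196446 = (-443 - 772) + 196446 = -1215 + 196446 = 195231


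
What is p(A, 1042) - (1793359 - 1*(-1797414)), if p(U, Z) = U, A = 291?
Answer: -3590482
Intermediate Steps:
p(A, 1042) - (1793359 - 1*(-1797414)) = 291 - (1793359 - 1*(-1797414)) = 291 - (1793359 + 1797414) = 291 - 1*3590773 = 291 - 3590773 = -3590482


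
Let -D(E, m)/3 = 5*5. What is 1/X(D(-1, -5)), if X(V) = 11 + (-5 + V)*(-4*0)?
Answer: 1/11 ≈ 0.090909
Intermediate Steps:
D(E, m) = -75 (D(E, m) = -15*5 = -3*25 = -75)
X(V) = 11 (X(V) = 11 + (-5 + V)*0 = 11 + 0 = 11)
1/X(D(-1, -5)) = 1/11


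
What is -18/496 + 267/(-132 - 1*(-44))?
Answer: -1047/341 ≈ -3.0704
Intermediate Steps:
-18/496 + 267/(-132 - 1*(-44)) = -18*1/496 + 267/(-132 + 44) = -9/248 + 267/(-88) = -9/248 + 267*(-1/88) = -9/248 - 267/88 = -1047/341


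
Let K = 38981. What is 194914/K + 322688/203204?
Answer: 13046501346/1980273781 ≈ 6.5882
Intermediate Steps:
194914/K + 322688/203204 = 194914/38981 + 322688/203204 = 194914*(1/38981) + 322688*(1/203204) = 194914/38981 + 80672/50801 = 13046501346/1980273781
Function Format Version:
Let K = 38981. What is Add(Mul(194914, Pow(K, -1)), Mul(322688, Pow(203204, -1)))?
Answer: Rational(13046501346, 1980273781) ≈ 6.5882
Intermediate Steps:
Add(Mul(194914, Pow(K, -1)), Mul(322688, Pow(203204, -1))) = Add(Mul(194914, Pow(38981, -1)), Mul(322688, Pow(203204, -1))) = Add(Mul(194914, Rational(1, 38981)), Mul(322688, Rational(1, 203204))) = Add(Rational(194914, 38981), Rational(80672, 50801)) = Rational(13046501346, 1980273781)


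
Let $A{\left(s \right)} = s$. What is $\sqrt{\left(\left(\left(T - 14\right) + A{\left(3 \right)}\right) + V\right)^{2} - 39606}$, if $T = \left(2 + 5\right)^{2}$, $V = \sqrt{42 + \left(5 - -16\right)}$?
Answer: $\sqrt{-38099 + 228 \sqrt{7}} \approx 193.64 i$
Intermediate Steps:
$V = 3 \sqrt{7}$ ($V = \sqrt{42 + \left(5 + 16\right)} = \sqrt{42 + 21} = \sqrt{63} = 3 \sqrt{7} \approx 7.9373$)
$T = 49$ ($T = 7^{2} = 49$)
$\sqrt{\left(\left(\left(T - 14\right) + A{\left(3 \right)}\right) + V\right)^{2} - 39606} = \sqrt{\left(\left(\left(49 - 14\right) + 3\right) + 3 \sqrt{7}\right)^{2} - 39606} = \sqrt{\left(\left(35 + 3\right) + 3 \sqrt{7}\right)^{2} - 39606} = \sqrt{\left(38 + 3 \sqrt{7}\right)^{2} - 39606} = \sqrt{-39606 + \left(38 + 3 \sqrt{7}\right)^{2}}$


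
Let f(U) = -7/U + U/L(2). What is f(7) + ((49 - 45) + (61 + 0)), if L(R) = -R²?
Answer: 249/4 ≈ 62.250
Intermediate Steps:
f(U) = -7/U - U/4 (f(U) = -7/U + U/((-1*2²)) = -7/U + U/((-1*4)) = -7/U + U/(-4) = -7/U + U*(-¼) = -7/U - U/4)
f(7) + ((49 - 45) + (61 + 0)) = (-7/7 - ¼*7) + ((49 - 45) + (61 + 0)) = (-7*⅐ - 7/4) + (4 + 61) = (-1 - 7/4) + 65 = -11/4 + 65 = 249/4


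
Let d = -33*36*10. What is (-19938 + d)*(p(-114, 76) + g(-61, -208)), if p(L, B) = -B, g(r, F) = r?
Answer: 4359066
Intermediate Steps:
d = -11880 (d = -1188*10 = -11880)
(-19938 + d)*(p(-114, 76) + g(-61, -208)) = (-19938 - 11880)*(-1*76 - 61) = -31818*(-76 - 61) = -31818*(-137) = 4359066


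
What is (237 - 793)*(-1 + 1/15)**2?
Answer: -108976/225 ≈ -484.34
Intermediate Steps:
(237 - 793)*(-1 + 1/15)**2 = -556*(-1 + 1/15)**2 = -556*(-14/15)**2 = -556*196/225 = -108976/225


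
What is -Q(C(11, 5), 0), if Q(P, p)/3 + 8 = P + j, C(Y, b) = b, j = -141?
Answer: 432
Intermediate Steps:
Q(P, p) = -447 + 3*P (Q(P, p) = -24 + 3*(P - 141) = -24 + 3*(-141 + P) = -24 + (-423 + 3*P) = -447 + 3*P)
-Q(C(11, 5), 0) = -(-447 + 3*5) = -(-447 + 15) = -1*(-432) = 432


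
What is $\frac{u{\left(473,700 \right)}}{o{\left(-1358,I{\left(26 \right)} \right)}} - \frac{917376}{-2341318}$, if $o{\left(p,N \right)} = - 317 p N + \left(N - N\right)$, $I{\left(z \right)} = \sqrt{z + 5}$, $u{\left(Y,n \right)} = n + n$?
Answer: $\frac{458688}{1170659} + \frac{100 \sqrt{31}}{953219} \approx 0.3924$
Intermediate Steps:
$u{\left(Y,n \right)} = 2 n$
$I{\left(z \right)} = \sqrt{5 + z}$
$o{\left(p,N \right)} = - 317 N p$ ($o{\left(p,N \right)} = - 317 N p + 0 = - 317 N p$)
$\frac{u{\left(473,700 \right)}}{o{\left(-1358,I{\left(26 \right)} \right)}} - \frac{917376}{-2341318} = \frac{2 \cdot 700}{\left(-317\right) \sqrt{5 + 26} \left(-1358\right)} - \frac{917376}{-2341318} = \frac{1400}{\left(-317\right) \sqrt{31} \left(-1358\right)} - - \frac{458688}{1170659} = \frac{1400}{430486 \sqrt{31}} + \frac{458688}{1170659} = 1400 \frac{\sqrt{31}}{13345066} + \frac{458688}{1170659} = \frac{100 \sqrt{31}}{953219} + \frac{458688}{1170659} = \frac{458688}{1170659} + \frac{100 \sqrt{31}}{953219}$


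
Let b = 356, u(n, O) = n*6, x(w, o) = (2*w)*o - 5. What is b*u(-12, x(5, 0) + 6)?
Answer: -25632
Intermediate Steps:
x(w, o) = -5 + 2*o*w (x(w, o) = 2*o*w - 5 = -5 + 2*o*w)
u(n, O) = 6*n
b*u(-12, x(5, 0) + 6) = 356*(6*(-12)) = 356*(-72) = -25632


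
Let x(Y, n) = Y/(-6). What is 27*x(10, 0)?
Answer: -45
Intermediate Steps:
x(Y, n) = -Y/6 (x(Y, n) = Y*(-⅙) = -Y/6)
27*x(10, 0) = 27*(-⅙*10) = 27*(-5/3) = -45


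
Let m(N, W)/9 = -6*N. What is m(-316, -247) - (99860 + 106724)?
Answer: -189520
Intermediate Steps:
m(N, W) = -54*N (m(N, W) = 9*(-6*N) = -54*N)
m(-316, -247) - (99860 + 106724) = -54*(-316) - (99860 + 106724) = 17064 - 1*206584 = 17064 - 206584 = -189520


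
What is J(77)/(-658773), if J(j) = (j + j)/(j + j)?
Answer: -1/658773 ≈ -1.5180e-6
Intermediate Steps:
J(j) = 1 (J(j) = (2*j)/((2*j)) = (2*j)*(1/(2*j)) = 1)
J(77)/(-658773) = 1/(-658773) = 1*(-1/658773) = -1/658773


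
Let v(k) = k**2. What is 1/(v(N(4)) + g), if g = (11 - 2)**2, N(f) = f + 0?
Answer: 1/97 ≈ 0.010309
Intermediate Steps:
N(f) = f
g = 81 (g = 9**2 = 81)
1/(v(N(4)) + g) = 1/(4**2 + 81) = 1/(16 + 81) = 1/97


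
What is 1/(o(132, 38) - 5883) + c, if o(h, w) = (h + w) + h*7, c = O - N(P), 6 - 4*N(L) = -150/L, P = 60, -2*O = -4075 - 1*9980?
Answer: 269156159/38312 ≈ 7025.4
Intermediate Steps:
O = 14055/2 (O = -(-4075 - 1*9980)/2 = -(-4075 - 9980)/2 = -½*(-14055) = 14055/2 ≈ 7027.5)
N(L) = 3/2 + 75/(2*L) (N(L) = 3/2 - (-75)/(2*L) = 3/2 + 75/(2*L))
c = 56203/8 (c = 14055/2 - 3*(25 + 60)/(2*60) = 14055/2 - 3*85/(2*60) = 14055/2 - 1*17/8 = 14055/2 - 17/8 = 56203/8 ≈ 7025.4)
o(h, w) = w + 8*h (o(h, w) = (h + w) + 7*h = w + 8*h)
1/(o(132, 38) - 5883) + c = 1/((38 + 8*132) - 5883) + 56203/8 = 1/((38 + 1056) - 5883) + 56203/8 = 1/(1094 - 5883) + 56203/8 = 1/(-4789) + 56203/8 = -1/4789 + 56203/8 = 269156159/38312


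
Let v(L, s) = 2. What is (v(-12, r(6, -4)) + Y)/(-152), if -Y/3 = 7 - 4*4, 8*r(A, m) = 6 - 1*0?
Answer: -29/152 ≈ -0.19079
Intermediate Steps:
r(A, m) = 3/4 (r(A, m) = (6 - 1*0)/8 = (6 + 0)/8 = (1/8)*6 = 3/4)
Y = 27 (Y = -3*(7 - 4*4) = -3*(7 - 16) = -3*(-9) = 27)
(v(-12, r(6, -4)) + Y)/(-152) = (2 + 27)/(-152) = -1/152*29 = -29/152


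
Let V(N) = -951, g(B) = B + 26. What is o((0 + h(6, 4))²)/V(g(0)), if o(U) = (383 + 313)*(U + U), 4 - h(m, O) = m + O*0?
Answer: -1856/317 ≈ -5.8549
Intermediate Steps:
g(B) = 26 + B
h(m, O) = 4 - m (h(m, O) = 4 - (m + O*0) = 4 - (m + 0) = 4 - m)
o(U) = 1392*U (o(U) = 696*(2*U) = 1392*U)
o((0 + h(6, 4))²)/V(g(0)) = (1392*(0 + (4 - 1*6))²)/(-951) = (1392*(0 + (4 - 6))²)*(-1/951) = (1392*(0 - 2)²)*(-1/951) = (1392*(-2)²)*(-1/951) = (1392*4)*(-1/951) = 5568*(-1/951) = -1856/317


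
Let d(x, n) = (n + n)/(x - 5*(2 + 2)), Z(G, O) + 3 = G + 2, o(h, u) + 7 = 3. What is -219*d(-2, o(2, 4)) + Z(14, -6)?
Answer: -733/11 ≈ -66.636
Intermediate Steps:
o(h, u) = -4 (o(h, u) = -7 + 3 = -4)
Z(G, O) = -1 + G (Z(G, O) = -3 + (G + 2) = -3 + (2 + G) = -1 + G)
d(x, n) = 2*n/(-20 + x) (d(x, n) = (2*n)/(x - 5*4) = (2*n)/(x - 20) = (2*n)/(-20 + x) = 2*n/(-20 + x))
-219*d(-2, o(2, 4)) + Z(14, -6) = -438*(-4)/(-20 - 2) + (-1 + 14) = -438*(-4)/(-22) + 13 = -438*(-4)*(-1)/22 + 13 = -219*4/11 + 13 = -876/11 + 13 = -733/11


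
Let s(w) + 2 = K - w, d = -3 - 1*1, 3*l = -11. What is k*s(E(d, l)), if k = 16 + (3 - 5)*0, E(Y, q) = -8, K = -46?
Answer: -640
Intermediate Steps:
l = -11/3 (l = (1/3)*(-11) = -11/3 ≈ -3.6667)
d = -4 (d = -3 - 1 = -4)
k = 16 (k = 16 - 2*0 = 16 + 0 = 16)
s(w) = -48 - w (s(w) = -2 + (-46 - w) = -48 - w)
k*s(E(d, l)) = 16*(-48 - 1*(-8)) = 16*(-48 + 8) = 16*(-40) = -640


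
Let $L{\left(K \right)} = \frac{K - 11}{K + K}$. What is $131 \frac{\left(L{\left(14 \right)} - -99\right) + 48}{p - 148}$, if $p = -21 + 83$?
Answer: $- \frac{539589}{2408} \approx -224.08$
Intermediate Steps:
$p = 62$
$L{\left(K \right)} = \frac{-11 + K}{2 K}$
$131 \frac{\left(L{\left(14 \right)} - -99\right) + 48}{p - 148} = 131 \frac{\left(\frac{-11 + 14}{2 \cdot 14} - -99\right) + 48}{62 - 148} = 131 \frac{\left(\frac{1}{2} \cdot \frac{1}{14} \cdot 3 + 99\right) + 48}{-86} = 131 \left(\left(\frac{3}{28} + 99\right) + 48\right) \left(- \frac{1}{86}\right) = 131 \left(\frac{2775}{28} + 48\right) \left(- \frac{1}{86}\right) = 131 \cdot \frac{4119}{28} \left(- \frac{1}{86}\right) = 131 \left(- \frac{4119}{2408}\right) = - \frac{539589}{2408}$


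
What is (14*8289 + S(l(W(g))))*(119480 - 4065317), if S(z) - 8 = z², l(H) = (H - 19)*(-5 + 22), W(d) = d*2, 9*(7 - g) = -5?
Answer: -12829756162321/27 ≈ -4.7518e+11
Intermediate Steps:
g = 68/9 (g = 7 - ⅑*(-5) = 7 + 5/9 = 68/9 ≈ 7.5556)
W(d) = 2*d
l(H) = -323 + 17*H (l(H) = (-19 + H)*17 = -323 + 17*H)
S(z) = 8 + z²
(14*8289 + S(l(W(g))))*(119480 - 4065317) = (14*8289 + (8 + (-323 + 17*(2*(68/9)))²))*(119480 - 4065317) = (116046 + (8 + (-323 + 17*(136/9))²))*(-3945837) = (116046 + (8 + (-323 + 2312/9)²))*(-3945837) = (116046 + (8 + (-595/9)²))*(-3945837) = (116046 + (8 + 354025/81))*(-3945837) = (116046 + 354673/81)*(-3945837) = (9754399/81)*(-3945837) = -12829756162321/27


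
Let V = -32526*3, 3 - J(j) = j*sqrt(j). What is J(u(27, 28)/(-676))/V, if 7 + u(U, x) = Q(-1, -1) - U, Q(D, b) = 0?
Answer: -1/32526 + 17*sqrt(34)/857515464 ≈ -3.0629e-5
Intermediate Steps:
u(U, x) = -7 - U (u(U, x) = -7 + (0 - U) = -7 - U)
J(j) = 3 - j**(3/2) (J(j) = 3 - j*sqrt(j) = 3 - j**(3/2))
V = -97578
J(u(27, 28)/(-676))/V = (3 - ((-7 - 1*27)/(-676))**(3/2))/(-97578) = (3 - ((-7 - 27)*(-1/676))**(3/2))*(-1/97578) = (3 - (-34*(-1/676))**(3/2))*(-1/97578) = (3 - (17/338)**(3/2))*(-1/97578) = (3 - 17*sqrt(34)/8788)*(-1/97578) = -1/32526 + 17*sqrt(34)/857515464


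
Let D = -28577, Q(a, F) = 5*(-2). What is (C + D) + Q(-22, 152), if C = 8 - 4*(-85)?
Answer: -28239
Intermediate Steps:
Q(a, F) = -10
C = 348 (C = 8 + 340 = 348)
(C + D) + Q(-22, 152) = (348 - 28577) - 10 = -28229 - 10 = -28239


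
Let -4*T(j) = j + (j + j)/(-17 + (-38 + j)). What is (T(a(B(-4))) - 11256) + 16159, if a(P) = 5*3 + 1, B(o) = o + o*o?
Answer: 191069/39 ≈ 4899.2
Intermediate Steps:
B(o) = o + o**2
a(P) = 16 (a(P) = 15 + 1 = 16)
T(j) = -j/4 - j/(2*(-55 + j)) (T(j) = -(j + (j + j)/(-17 + (-38 + j)))/4 = -(j + (2*j)/(-55 + j))/4 = -(j + 2*j/(-55 + j))/4 = -j/4 - j/(2*(-55 + j)))
(T(a(B(-4))) - 11256) + 16159 = ((1/4)*16*(53 - 1*16)/(-55 + 16) - 11256) + 16159 = ((1/4)*16*(53 - 16)/(-39) - 11256) + 16159 = ((1/4)*16*(-1/39)*37 - 11256) + 16159 = (-148/39 - 11256) + 16159 = -439132/39 + 16159 = 191069/39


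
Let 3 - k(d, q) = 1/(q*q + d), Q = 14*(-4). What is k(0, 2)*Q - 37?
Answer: -191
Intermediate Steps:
Q = -56
k(d, q) = 3 - 1/(d + q**2) (k(d, q) = 3 - 1/(q*q + d) = 3 - 1/(q**2 + d) = 3 - 1/(d + q**2))
k(0, 2)*Q - 37 = ((-1 + 3*0 + 3*2**2)/(0 + 2**2))*(-56) - 37 = ((-1 + 0 + 3*4)/(0 + 4))*(-56) - 37 = ((-1 + 0 + 12)/4)*(-56) - 37 = ((1/4)*11)*(-56) - 37 = (11/4)*(-56) - 37 = -154 - 37 = -191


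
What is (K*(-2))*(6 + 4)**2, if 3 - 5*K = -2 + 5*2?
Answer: 200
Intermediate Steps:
K = -1 (K = 3/5 - (-2 + 5*2)/5 = 3/5 - (-2 + 10)/5 = 3/5 - 1/5*8 = 3/5 - 8/5 = -1)
(K*(-2))*(6 + 4)**2 = (-1*(-2))*(6 + 4)**2 = 2*10**2 = 2*100 = 200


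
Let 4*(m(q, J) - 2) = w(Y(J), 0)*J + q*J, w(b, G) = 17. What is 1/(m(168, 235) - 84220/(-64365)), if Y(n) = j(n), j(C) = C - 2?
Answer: 51492/559824035 ≈ 9.1979e-5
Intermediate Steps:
j(C) = -2 + C
Y(n) = -2 + n
m(q, J) = 2 + 17*J/4 + J*q/4 (m(q, J) = 2 + (17*J + q*J)/4 = 2 + (17*J + J*q)/4 = 2 + (17*J/4 + J*q/4) = 2 + 17*J/4 + J*q/4)
1/(m(168, 235) - 84220/(-64365)) = 1/((2 + (17/4)*235 + (1/4)*235*168) - 84220/(-64365)) = 1/((2 + 3995/4 + 9870) - 84220*(-1/64365)) = 1/(43483/4 + 16844/12873) = 1/(559824035/51492) = 51492/559824035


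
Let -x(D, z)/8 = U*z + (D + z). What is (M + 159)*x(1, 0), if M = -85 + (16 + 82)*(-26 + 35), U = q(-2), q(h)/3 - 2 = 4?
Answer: -7648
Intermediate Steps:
q(h) = 18 (q(h) = 6 + 3*4 = 6 + 12 = 18)
U = 18
x(D, z) = -152*z - 8*D (x(D, z) = -8*(18*z + (D + z)) = -8*(D + 19*z) = -152*z - 8*D)
M = 797 (M = -85 + 98*9 = -85 + 882 = 797)
(M + 159)*x(1, 0) = (797 + 159)*(-152*0 - 8*1) = 956*(0 - 8) = 956*(-8) = -7648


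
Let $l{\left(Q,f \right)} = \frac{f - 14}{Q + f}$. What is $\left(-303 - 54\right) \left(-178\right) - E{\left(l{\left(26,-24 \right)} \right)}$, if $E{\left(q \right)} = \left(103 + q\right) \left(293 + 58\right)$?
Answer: $34062$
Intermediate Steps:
$l{\left(Q,f \right)} = \frac{-14 + f}{Q + f}$
$E{\left(q \right)} = 36153 + 351 q$ ($E{\left(q \right)} = \left(103 + q\right) 351 = 36153 + 351 q$)
$\left(-303 - 54\right) \left(-178\right) - E{\left(l{\left(26,-24 \right)} \right)} = \left(-303 - 54\right) \left(-178\right) - \left(36153 + 351 \frac{-14 - 24}{26 - 24}\right) = \left(-357\right) \left(-178\right) - \left(36153 + 351 \cdot \frac{1}{2} \left(-38\right)\right) = 63546 - \left(36153 + 351 \cdot \frac{1}{2} \left(-38\right)\right) = 63546 - \left(36153 + 351 \left(-19\right)\right) = 63546 - \left(36153 - 6669\right) = 63546 - 29484 = 34062$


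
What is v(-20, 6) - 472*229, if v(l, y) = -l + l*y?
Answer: -108188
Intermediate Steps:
v(-20, 6) - 472*229 = -20*(-1 + 6) - 472*229 = -20*5 - 108088 = -100 - 108088 = -108188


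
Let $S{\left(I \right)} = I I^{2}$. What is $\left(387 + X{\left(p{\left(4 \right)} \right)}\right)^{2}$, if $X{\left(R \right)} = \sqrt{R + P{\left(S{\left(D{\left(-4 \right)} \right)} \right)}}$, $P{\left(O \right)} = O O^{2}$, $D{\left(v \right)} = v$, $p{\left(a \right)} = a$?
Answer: $-112371 + 1548 i \sqrt{65535} \approx -1.1237 \cdot 10^{5} + 3.9629 \cdot 10^{5} i$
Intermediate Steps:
$S{\left(I \right)} = I^{3}$
$P{\left(O \right)} = O^{3}$
$X{\left(R \right)} = \sqrt{-262144 + R}$ ($X{\left(R \right)} = \sqrt{R + \left(\left(-4\right)^{3}\right)^{3}} = \sqrt{R + \left(-64\right)^{3}} = \sqrt{R - 262144} = \sqrt{-262144 + R}$)
$\left(387 + X{\left(p{\left(4 \right)} \right)}\right)^{2} = \left(387 + \sqrt{-262144 + 4}\right)^{2} = \left(387 + \sqrt{-262140}\right)^{2} = \left(387 + 2 i \sqrt{65535}\right)^{2}$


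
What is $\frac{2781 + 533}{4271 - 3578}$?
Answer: $\frac{3314}{693} \approx 4.7821$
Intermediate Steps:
$\frac{2781 + 533}{4271 - 3578} = \frac{3314}{693}$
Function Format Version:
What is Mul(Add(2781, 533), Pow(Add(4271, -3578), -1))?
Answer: Rational(3314, 693) ≈ 4.7821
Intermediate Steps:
Mul(Add(2781, 533), Pow(Add(4271, -3578), -1)) = Mul(3314, Pow(693, -1)) = Mul(3314, Rational(1, 693)) = Rational(3314, 693)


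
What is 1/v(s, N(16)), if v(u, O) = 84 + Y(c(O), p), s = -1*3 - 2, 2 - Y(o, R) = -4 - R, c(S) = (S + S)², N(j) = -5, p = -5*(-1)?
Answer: 1/95 ≈ 0.010526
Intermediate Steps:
p = 5
c(S) = 4*S² (c(S) = (2*S)² = 4*S²)
Y(o, R) = 6 + R (Y(o, R) = 2 - (-4 - R) = 2 + (4 + R) = 6 + R)
s = -5 (s = -3 - 2 = -5)
v(u, O) = 95 (v(u, O) = 84 + (6 + 5) = 84 + 11 = 95)
1/v(s, N(16)) = 1/95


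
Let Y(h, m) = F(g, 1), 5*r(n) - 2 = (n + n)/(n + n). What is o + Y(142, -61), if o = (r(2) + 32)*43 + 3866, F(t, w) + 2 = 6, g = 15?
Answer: 26359/5 ≈ 5271.8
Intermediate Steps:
r(n) = ⅗ (r(n) = ⅖ + ((n + n)/(n + n))/5 = ⅖ + ((2*n)/((2*n)))/5 = ⅖ + ((2*n)*(1/(2*n)))/5 = ⅖ + (⅕)*1 = ⅖ + ⅕ = ⅗)
F(t, w) = 4 (F(t, w) = -2 + 6 = 4)
Y(h, m) = 4
o = 26339/5 (o = (⅗ + 32)*43 + 3866 = (163/5)*43 + 3866 = 7009/5 + 3866 = 26339/5 ≈ 5267.8)
o + Y(142, -61) = 26339/5 + 4 = 26359/5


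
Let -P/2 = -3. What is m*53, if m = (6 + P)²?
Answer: 7632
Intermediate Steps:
P = 6 (P = -2*(-3) = 6)
m = 144 (m = (6 + 6)² = 12² = 144)
m*53 = 144*53 = 7632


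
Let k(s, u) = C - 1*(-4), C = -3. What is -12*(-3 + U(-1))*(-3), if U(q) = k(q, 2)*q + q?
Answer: -180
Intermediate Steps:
k(s, u) = 1 (k(s, u) = -3 - 1*(-4) = -3 + 4 = 1)
U(q) = 2*q (U(q) = 1*q + q = q + q = 2*q)
-12*(-3 + U(-1))*(-3) = -12*(-3 + 2*(-1))*(-3) = -12*(-3 - 2)*(-3) = -12*(-5)*(-3) = -3*(-20)*(-3) = 60*(-3) = -180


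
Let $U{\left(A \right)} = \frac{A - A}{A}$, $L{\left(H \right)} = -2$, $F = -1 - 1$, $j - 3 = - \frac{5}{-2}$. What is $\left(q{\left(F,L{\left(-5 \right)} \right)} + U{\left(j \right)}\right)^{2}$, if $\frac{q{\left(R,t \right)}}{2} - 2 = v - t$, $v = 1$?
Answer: $100$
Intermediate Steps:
$j = \frac{11}{2}$ ($j = 3 - \frac{5}{-2} = 3 - - \frac{5}{2} = 3 + \frac{5}{2} = \frac{11}{2} \approx 5.5$)
$F = -2$ ($F = -1 - 1 = -2$)
$U{\left(A \right)} = 0$ ($U{\left(A \right)} = \frac{0}{A} = 0$)
$q{\left(R,t \right)} = 6 - 2 t$ ($q{\left(R,t \right)} = 4 + 2 \left(1 - t\right) = 4 - \left(-2 + 2 t\right) = 6 - 2 t$)
$\left(q{\left(F,L{\left(-5 \right)} \right)} + U{\left(j \right)}\right)^{2} = \left(\left(6 - -4\right) + 0\right)^{2} = \left(\left(6 + 4\right) + 0\right)^{2} = \left(10 + 0\right)^{2} = 10^{2} = 100$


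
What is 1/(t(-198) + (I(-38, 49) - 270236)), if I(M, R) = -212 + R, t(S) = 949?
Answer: -1/269450 ≈ -3.7113e-6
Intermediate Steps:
1/(t(-198) + (I(-38, 49) - 270236)) = 1/(949 + ((-212 + 49) - 270236)) = 1/(949 + (-163 - 270236)) = 1/(949 - 270399) = 1/(-269450) = -1/269450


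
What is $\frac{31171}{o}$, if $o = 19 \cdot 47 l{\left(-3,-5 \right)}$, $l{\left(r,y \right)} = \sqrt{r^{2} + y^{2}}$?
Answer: $\frac{31171 \sqrt{34}}{30362} \approx 5.9863$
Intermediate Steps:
$o = 893 \sqrt{34}$ ($o = 19 \cdot 47 \sqrt{\left(-3\right)^{2} + \left(-5\right)^{2}} = 893 \sqrt{9 + 25} = 893 \sqrt{34} \approx 5207.0$)
$\frac{31171}{o} = \frac{31171}{893 \sqrt{34}} = 31171 \frac{\sqrt{34}}{30362} = \frac{31171 \sqrt{34}}{30362}$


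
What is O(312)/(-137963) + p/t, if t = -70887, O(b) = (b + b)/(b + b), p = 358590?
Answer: -16490741019/3259927727 ≈ -5.0586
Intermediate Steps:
O(b) = 1 (O(b) = (2*b)/((2*b)) = (2*b)*(1/(2*b)) = 1)
O(312)/(-137963) + p/t = 1/(-137963) + 358590/(-70887) = 1*(-1/137963) + 358590*(-1/70887) = -1/137963 - 119530/23629 = -16490741019/3259927727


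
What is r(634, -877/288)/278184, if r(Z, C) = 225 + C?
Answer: 63923/80116992 ≈ 0.00079787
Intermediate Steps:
r(634, -877/288)/278184 = (225 - 877/288)/278184 = (225 - 877*1/288)*(1/278184) = (225 - 877/288)*(1/278184) = (63923/288)*(1/278184) = 63923/80116992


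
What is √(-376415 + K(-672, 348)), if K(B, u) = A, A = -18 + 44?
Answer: 3*I*√41821 ≈ 613.51*I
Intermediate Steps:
A = 26
K(B, u) = 26
√(-376415 + K(-672, 348)) = √(-376415 + 26) = √(-376389) = 3*I*√41821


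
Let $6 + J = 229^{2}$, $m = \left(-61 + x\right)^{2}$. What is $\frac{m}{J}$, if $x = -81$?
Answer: $\frac{20164}{52435} \approx 0.38455$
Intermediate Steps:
$m = 20164$ ($m = \left(-61 - 81\right)^{2} = \left(-142\right)^{2} = 20164$)
$J = 52435$ ($J = -6 + 229^{2} = -6 + 52441 = 52435$)
$\frac{m}{J} = \frac{20164}{52435}$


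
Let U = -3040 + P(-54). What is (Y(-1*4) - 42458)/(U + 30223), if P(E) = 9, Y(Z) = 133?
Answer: -42325/27192 ≈ -1.5565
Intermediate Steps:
U = -3031 (U = -3040 + 9 = -3031)
(Y(-1*4) - 42458)/(U + 30223) = (133 - 42458)/(-3031 + 30223) = -42325/27192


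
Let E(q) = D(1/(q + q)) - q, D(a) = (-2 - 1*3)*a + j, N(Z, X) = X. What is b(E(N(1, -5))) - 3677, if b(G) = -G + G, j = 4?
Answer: -3677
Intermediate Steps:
D(a) = 4 - 5*a (D(a) = (-2 - 1*3)*a + 4 = (-2 - 3)*a + 4 = -5*a + 4 = 4 - 5*a)
E(q) = 4 - q - 5/(2*q) (E(q) = (4 - 5/(q + q)) - q = (4 - 5*1/(2*q)) - q = (4 - 5/(2*q)) - q = 4 - q - 5/(2*q))
b(G) = 0
b(E(N(1, -5))) - 3677 = 0 - 3677 = -3677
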